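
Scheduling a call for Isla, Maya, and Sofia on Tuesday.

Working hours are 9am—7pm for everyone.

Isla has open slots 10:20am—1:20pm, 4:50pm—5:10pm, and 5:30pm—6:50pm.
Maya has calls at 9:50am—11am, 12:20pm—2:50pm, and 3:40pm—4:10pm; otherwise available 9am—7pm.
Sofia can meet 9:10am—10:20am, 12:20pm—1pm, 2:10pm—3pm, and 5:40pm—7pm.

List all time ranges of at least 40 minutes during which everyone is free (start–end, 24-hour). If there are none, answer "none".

17:40–18:50

Maya free within 09:00–19:00: 09:00–09:50, 11:00–12:20, 14:50–15:40, 16:10–19:00.
Isla ∩ Maya: 11:00–12:20, 16:50–17:10, 17:30–18:50.
Isla ∩ Maya ∩ Sofia: 17:40–18:50.
Windows ≥ 40 min: 17:40–18:50.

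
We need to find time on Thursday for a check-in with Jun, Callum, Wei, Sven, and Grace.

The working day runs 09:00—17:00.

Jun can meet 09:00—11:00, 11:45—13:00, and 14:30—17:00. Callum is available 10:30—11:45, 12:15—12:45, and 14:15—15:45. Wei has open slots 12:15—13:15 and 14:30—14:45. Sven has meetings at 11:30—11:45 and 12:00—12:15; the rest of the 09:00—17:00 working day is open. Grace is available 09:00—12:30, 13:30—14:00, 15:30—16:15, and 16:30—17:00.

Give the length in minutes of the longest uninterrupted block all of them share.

15 minutes

Sven free within 09:00–17:00: 09:00–11:30, 11:45–12:00, 12:15–17:00.
Jun ∩ Callum: 10:30–11:00, 12:15–12:45, 14:30–15:45.
Jun ∩ Callum ∩ Wei: 12:15–12:45, 14:30–14:45.
Jun ∩ Callum ∩ Wei ∩ Sven: 12:15–12:45, 14:30–14:45.
Jun ∩ Callum ∩ Wei ∩ Sven ∩ Grace: 12:15–12:30.
Single common window of 15 minutes.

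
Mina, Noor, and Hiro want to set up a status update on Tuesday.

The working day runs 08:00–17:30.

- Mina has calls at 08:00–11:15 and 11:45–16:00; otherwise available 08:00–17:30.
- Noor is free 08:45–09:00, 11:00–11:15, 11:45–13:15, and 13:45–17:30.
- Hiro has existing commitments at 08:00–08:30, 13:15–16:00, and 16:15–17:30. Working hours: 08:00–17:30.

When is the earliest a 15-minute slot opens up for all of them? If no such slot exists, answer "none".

Mina free within 08:00–17:30: 11:15–11:45, 16:00–17:30.
Hiro free within 08:00–17:30: 08:30–13:15, 16:00–16:15.
Mina ∩ Noor: 16:00–17:30.
Mina ∩ Noor ∩ Hiro: 16:00–16:15.
Windows ≥ 15 min: 16:00–16:15.
Earliest such window starts at 16:00.

16:00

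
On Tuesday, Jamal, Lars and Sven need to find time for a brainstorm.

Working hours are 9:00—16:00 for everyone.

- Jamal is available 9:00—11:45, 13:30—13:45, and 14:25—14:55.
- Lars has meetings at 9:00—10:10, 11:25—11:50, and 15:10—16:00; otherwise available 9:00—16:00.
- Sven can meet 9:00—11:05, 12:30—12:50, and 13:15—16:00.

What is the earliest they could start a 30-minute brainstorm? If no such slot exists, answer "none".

Lars free within 09:00–16:00: 10:10–11:25, 11:50–15:10.
Jamal ∩ Lars: 10:10–11:25, 13:30–13:45, 14:25–14:55.
Jamal ∩ Lars ∩ Sven: 10:10–11:05, 13:30–13:45, 14:25–14:55.
Windows ≥ 30 min: 10:10–11:05, 14:25–14:55.
Earliest such window starts at 10:10.

10:10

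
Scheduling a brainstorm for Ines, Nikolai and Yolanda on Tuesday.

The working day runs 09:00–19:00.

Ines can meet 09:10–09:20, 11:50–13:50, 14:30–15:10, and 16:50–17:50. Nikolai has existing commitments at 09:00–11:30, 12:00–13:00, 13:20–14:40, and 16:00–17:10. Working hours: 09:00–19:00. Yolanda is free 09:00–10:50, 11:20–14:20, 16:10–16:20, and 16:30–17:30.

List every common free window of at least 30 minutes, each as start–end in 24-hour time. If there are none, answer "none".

none

Nikolai free within 09:00–19:00: 11:30–12:00, 13:00–13:20, 14:40–16:00, 17:10–19:00.
Ines ∩ Nikolai: 11:50–12:00, 13:00–13:20, 14:40–15:10, 17:10–17:50.
Ines ∩ Nikolai ∩ Yolanda: 11:50–12:00, 13:00–13:20, 17:10–17:30.
Windows ≥ 30 min: (none).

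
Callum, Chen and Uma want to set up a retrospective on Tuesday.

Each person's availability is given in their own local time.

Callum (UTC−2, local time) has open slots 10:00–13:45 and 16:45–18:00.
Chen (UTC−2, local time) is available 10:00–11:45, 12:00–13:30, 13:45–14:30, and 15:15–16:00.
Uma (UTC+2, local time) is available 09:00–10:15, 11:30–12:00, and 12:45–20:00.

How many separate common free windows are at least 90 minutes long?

2

Callum → UTC: 12:00–15:45, 18:45–20:00.
Chen → UTC: 12:00–13:45, 14:00–15:30, 15:45–16:30, 17:15–18:00.
Uma → UTC: 07:00–08:15, 09:30–10:00, 10:45–18:00.
Callum ∩ Chen: 12:00–13:45, 14:00–15:30.
Callum ∩ Chen ∩ Uma: 12:00–13:45, 14:00–15:30.
Windows ≥ 90 min: 12:00–13:45, 14:00–15:30.
That's 2 windows.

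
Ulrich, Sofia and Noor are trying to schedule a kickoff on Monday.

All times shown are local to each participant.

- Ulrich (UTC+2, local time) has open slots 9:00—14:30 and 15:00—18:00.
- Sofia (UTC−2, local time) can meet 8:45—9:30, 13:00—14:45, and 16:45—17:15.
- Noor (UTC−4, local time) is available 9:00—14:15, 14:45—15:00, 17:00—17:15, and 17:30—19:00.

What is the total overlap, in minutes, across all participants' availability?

60 minutes

Ulrich → UTC: 07:00–12:30, 13:00–16:00.
Sofia → UTC: 10:45–11:30, 15:00–16:45, 18:45–19:15.
Noor → UTC: 13:00–18:15, 18:45–19:00, 21:00–21:15, 21:30–23:00.
Ulrich ∩ Sofia: 10:45–11:30, 15:00–16:00.
Ulrich ∩ Sofia ∩ Noor: 15:00–16:00.
Total common minutes: 60.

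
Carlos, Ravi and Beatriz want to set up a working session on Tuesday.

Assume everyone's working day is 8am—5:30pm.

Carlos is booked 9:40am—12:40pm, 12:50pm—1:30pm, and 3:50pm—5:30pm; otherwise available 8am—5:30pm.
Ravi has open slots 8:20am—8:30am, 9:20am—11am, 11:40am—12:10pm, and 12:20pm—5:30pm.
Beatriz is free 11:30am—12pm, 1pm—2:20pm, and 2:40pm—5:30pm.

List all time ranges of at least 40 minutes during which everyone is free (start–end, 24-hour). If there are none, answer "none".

Carlos free within 08:00–17:30: 08:00–09:40, 12:40–12:50, 13:30–15:50.
Carlos ∩ Ravi: 08:20–08:30, 09:20–09:40, 12:40–12:50, 13:30–15:50.
Carlos ∩ Ravi ∩ Beatriz: 13:30–14:20, 14:40–15:50.
Windows ≥ 40 min: 13:30–14:20, 14:40–15:50.

13:30–14:20, 14:40–15:50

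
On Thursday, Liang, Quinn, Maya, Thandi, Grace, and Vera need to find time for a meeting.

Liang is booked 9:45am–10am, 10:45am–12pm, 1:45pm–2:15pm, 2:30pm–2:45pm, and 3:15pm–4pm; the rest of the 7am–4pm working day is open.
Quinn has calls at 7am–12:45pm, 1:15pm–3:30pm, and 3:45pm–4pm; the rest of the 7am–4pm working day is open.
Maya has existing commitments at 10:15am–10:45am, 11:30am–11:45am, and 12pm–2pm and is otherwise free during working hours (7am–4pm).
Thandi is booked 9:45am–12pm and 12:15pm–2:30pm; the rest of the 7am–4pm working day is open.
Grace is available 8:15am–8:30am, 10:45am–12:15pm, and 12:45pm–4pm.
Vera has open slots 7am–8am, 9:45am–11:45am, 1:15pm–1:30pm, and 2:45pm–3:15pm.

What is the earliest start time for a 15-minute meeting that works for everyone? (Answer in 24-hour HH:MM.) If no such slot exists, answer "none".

none

Liang free within 07:00–16:00: 07:00–09:45, 10:00–10:45, 12:00–13:45, 14:15–14:30, 14:45–15:15.
Quinn free within 07:00–16:00: 12:45–13:15, 15:30–15:45.
Maya free within 07:00–16:00: 07:00–10:15, 10:45–11:30, 11:45–12:00, 14:00–16:00.
Thandi free within 07:00–16:00: 07:00–09:45, 12:00–12:15, 14:30–16:00.
Liang ∩ Quinn: 12:45–13:15.
Liang ∩ Quinn ∩ Maya: (none).
Liang ∩ Quinn ∩ Maya ∩ Thandi: (none).
Liang ∩ Quinn ∩ Maya ∩ Thandi ∩ Grace: (none).
Liang ∩ Quinn ∩ Maya ∩ Thandi ∩ Grace ∩ Vera: (none).
Windows ≥ 15 min: (none).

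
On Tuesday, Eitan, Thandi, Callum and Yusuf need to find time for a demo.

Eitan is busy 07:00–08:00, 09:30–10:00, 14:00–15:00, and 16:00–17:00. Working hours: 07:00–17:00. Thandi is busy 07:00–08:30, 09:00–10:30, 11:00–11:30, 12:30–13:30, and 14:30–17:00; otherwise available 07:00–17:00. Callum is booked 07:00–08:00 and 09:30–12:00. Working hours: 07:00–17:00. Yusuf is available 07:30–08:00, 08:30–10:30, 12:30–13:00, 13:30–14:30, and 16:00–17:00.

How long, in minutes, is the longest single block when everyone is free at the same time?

Eitan free within 07:00–17:00: 08:00–09:30, 10:00–14:00, 15:00–16:00.
Thandi free within 07:00–17:00: 08:30–09:00, 10:30–11:00, 11:30–12:30, 13:30–14:30.
Callum free within 07:00–17:00: 08:00–09:30, 12:00–17:00.
Eitan ∩ Thandi: 08:30–09:00, 10:30–11:00, 11:30–12:30, 13:30–14:00.
Eitan ∩ Thandi ∩ Callum: 08:30–09:00, 12:00–12:30, 13:30–14:00.
Eitan ∩ Thandi ∩ Callum ∩ Yusuf: 08:30–09:00, 13:30–14:00.
Common window lengths: 30, 30 min; longest is 30.

30 minutes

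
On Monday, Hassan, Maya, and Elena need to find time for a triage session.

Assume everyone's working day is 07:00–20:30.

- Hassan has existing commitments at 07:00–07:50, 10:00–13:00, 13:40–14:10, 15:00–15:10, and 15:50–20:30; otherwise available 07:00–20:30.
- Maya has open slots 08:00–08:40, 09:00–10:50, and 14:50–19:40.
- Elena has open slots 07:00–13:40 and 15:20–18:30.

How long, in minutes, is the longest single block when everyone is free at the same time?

Hassan free within 07:00–20:30: 07:50–10:00, 13:00–13:40, 14:10–15:00, 15:10–15:50.
Hassan ∩ Maya: 08:00–08:40, 09:00–10:00, 14:50–15:00, 15:10–15:50.
Hassan ∩ Maya ∩ Elena: 08:00–08:40, 09:00–10:00, 15:20–15:50.
Common window lengths: 40, 60, 30 min; longest is 60.

60 minutes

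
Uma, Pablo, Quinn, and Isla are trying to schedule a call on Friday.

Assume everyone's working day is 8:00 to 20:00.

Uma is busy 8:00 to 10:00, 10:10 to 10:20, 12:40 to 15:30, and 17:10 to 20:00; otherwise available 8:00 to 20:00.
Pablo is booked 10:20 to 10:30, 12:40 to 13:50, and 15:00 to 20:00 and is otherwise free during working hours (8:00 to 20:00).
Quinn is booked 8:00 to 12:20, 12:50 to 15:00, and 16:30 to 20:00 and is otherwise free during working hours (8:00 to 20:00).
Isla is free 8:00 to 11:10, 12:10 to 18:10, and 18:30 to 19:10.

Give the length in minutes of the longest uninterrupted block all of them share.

Uma free within 08:00–20:00: 10:00–10:10, 10:20–12:40, 15:30–17:10.
Pablo free within 08:00–20:00: 08:00–10:20, 10:30–12:40, 13:50–15:00.
Quinn free within 08:00–20:00: 12:20–12:50, 15:00–16:30.
Uma ∩ Pablo: 10:00–10:10, 10:30–12:40.
Uma ∩ Pablo ∩ Quinn: 12:20–12:40.
Uma ∩ Pablo ∩ Quinn ∩ Isla: 12:20–12:40.
Single common window of 20 minutes.

20 minutes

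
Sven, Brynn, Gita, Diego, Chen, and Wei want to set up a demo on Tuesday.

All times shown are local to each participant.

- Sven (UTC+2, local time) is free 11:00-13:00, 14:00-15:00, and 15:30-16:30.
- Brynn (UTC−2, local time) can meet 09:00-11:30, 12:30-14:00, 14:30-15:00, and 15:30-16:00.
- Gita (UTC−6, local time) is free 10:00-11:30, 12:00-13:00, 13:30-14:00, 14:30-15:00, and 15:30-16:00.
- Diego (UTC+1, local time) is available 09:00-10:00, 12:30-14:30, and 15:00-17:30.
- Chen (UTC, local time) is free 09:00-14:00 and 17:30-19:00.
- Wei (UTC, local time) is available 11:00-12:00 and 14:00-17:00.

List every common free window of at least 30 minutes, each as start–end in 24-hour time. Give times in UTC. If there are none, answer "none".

Sven → UTC: 09:00–11:00, 12:00–13:00, 13:30–14:30.
Brynn → UTC: 11:00–13:30, 14:30–16:00, 16:30–17:00, 17:30–18:00.
Gita → UTC: 16:00–17:30, 18:00–19:00, 19:30–20:00, 20:30–21:00, 21:30–22:00.
Diego → UTC: 08:00–09:00, 11:30–13:30, 14:00–16:30.
Chen → UTC: 09:00–14:00, 17:30–19:00.
Wei → UTC: 11:00–12:00, 14:00–17:00.
Sven ∩ Brynn: 12:00–13:00.
Sven ∩ Brynn ∩ Gita: (none).
Sven ∩ Brynn ∩ Gita ∩ Diego: (none).
Sven ∩ Brynn ∩ Gita ∩ Diego ∩ Chen: (none).
Sven ∩ Brynn ∩ Gita ∩ Diego ∩ Chen ∩ Wei: (none).
Windows ≥ 30 min: (none).

none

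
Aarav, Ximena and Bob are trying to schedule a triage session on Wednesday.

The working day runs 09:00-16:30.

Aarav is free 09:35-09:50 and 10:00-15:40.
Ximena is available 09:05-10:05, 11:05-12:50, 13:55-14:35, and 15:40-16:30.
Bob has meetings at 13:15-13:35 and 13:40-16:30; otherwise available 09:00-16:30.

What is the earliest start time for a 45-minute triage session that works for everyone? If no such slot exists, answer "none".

Bob free within 09:00–16:30: 09:00–13:15, 13:35–13:40.
Aarav ∩ Ximena: 09:35–09:50, 10:00–10:05, 11:05–12:50, 13:55–14:35.
Aarav ∩ Ximena ∩ Bob: 09:35–09:50, 10:00–10:05, 11:05–12:50.
Windows ≥ 45 min: 11:05–12:50.
Earliest such window starts at 11:05.

11:05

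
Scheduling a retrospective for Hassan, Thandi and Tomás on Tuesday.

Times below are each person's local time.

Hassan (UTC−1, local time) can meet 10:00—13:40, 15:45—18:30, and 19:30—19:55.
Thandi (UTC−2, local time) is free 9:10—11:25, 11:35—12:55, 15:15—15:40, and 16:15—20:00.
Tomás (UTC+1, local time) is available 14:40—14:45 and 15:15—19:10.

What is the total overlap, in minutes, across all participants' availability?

Hassan → UTC: 11:00–14:40, 16:45–19:30, 20:30–20:55.
Thandi → UTC: 11:10–13:25, 13:35–14:55, 17:15–17:40, 18:15–22:00.
Tomás → UTC: 13:40–13:45, 14:15–18:10.
Hassan ∩ Thandi: 11:10–13:25, 13:35–14:40, 17:15–17:40, 18:15–19:30, 20:30–20:55.
Hassan ∩ Thandi ∩ Tomás: 13:40–13:45, 14:15–14:40, 17:15–17:40.
Total common minutes: 5 + 25 + 25 = 55.

55 minutes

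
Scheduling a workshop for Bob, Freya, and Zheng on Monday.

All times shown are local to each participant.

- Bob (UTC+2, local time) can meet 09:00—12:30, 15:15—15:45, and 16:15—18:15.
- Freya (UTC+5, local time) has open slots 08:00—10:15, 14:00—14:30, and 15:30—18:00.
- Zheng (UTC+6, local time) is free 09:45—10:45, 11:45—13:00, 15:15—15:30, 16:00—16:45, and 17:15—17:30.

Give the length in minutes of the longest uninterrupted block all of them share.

Bob → UTC: 07:00–10:30, 13:15–13:45, 14:15–16:15.
Freya → UTC: 03:00–05:15, 09:00–09:30, 10:30–13:00.
Zheng → UTC: 03:45–04:45, 05:45–07:00, 09:15–09:30, 10:00–10:45, 11:15–11:30.
Bob ∩ Freya: 09:00–09:30.
Bob ∩ Freya ∩ Zheng: 09:15–09:30.
Single common window of 15 minutes.

15 minutes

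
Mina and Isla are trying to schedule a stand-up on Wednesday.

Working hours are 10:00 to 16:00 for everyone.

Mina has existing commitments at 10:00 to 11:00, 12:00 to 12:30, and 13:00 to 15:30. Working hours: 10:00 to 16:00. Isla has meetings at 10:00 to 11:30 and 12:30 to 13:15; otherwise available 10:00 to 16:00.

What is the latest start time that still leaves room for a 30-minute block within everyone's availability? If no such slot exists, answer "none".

15:30

Mina free within 10:00–16:00: 11:00–12:00, 12:30–13:00, 15:30–16:00.
Isla free within 10:00–16:00: 11:30–12:30, 13:15–16:00.
Mina ∩ Isla: 11:30–12:00, 15:30–16:00.
Windows ≥ 30 min: 11:30–12:00, 15:30–16:00.
Latest start in the last window 15:30–16:00 is 16:00 − 30 min = 15:30.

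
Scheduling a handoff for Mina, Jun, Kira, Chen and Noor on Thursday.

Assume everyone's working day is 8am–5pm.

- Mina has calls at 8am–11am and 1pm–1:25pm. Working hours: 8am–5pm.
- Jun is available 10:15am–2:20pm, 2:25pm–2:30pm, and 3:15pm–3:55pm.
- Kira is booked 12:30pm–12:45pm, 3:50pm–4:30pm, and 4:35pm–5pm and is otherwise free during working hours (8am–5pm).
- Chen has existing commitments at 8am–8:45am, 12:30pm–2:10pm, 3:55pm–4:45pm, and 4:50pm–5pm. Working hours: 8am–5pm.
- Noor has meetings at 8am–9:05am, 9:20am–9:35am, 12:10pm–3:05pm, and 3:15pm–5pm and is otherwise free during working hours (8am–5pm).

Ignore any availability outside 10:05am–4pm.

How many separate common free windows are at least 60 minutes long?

Mina free within 08:00–17:00: 11:00–13:00, 13:25–17:00.
Kira free within 08:00–17:00: 08:00–12:30, 12:45–15:50, 16:30–16:35.
Chen free within 08:00–17:00: 08:45–12:30, 14:10–15:55, 16:45–16:50.
Noor free within 08:00–17:00: 09:05–09:20, 09:35–12:10, 15:05–15:15.
Mina ∩ Jun: 11:00–13:00, 13:25–14:20, 14:25–14:30, 15:15–15:55.
Mina ∩ Jun ∩ Kira: 11:00–12:30, 12:45–13:00, 13:25–14:20, 14:25–14:30, 15:15–15:50.
Mina ∩ Jun ∩ Kira ∩ Chen: 11:00–12:30, 14:10–14:20, 14:25–14:30, 15:15–15:50.
Mina ∩ Jun ∩ Kira ∩ Chen ∩ Noor: 11:00–12:10.
Restricted to 10:05–16:00: 11:00–12:10.
Windows ≥ 60 min: 11:00–12:10.
That's 1 window.

1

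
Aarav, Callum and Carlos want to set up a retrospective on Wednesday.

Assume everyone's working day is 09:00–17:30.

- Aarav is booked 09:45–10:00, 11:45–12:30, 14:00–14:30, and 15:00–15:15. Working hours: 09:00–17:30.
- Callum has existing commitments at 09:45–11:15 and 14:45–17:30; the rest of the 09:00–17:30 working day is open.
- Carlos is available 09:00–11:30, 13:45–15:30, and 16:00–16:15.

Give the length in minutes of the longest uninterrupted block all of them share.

45 minutes

Aarav free within 09:00–17:30: 09:00–09:45, 10:00–11:45, 12:30–14:00, 14:30–15:00, 15:15–17:30.
Callum free within 09:00–17:30: 09:00–09:45, 11:15–14:45.
Aarav ∩ Callum: 09:00–09:45, 11:15–11:45, 12:30–14:00, 14:30–14:45.
Aarav ∩ Callum ∩ Carlos: 09:00–09:45, 11:15–11:30, 13:45–14:00, 14:30–14:45.
Common window lengths: 45, 15, 15, 15 min; longest is 45.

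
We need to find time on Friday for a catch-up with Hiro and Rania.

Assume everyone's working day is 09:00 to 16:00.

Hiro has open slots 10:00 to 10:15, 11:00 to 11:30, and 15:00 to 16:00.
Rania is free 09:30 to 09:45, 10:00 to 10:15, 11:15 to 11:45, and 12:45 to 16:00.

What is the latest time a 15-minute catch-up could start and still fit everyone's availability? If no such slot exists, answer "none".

15:45

Hiro ∩ Rania: 10:00–10:15, 11:15–11:30, 15:00–16:00.
Windows ≥ 15 min: 10:00–10:15, 11:15–11:30, 15:00–16:00.
Latest start in the last window 15:00–16:00 is 16:00 − 15 min = 15:45.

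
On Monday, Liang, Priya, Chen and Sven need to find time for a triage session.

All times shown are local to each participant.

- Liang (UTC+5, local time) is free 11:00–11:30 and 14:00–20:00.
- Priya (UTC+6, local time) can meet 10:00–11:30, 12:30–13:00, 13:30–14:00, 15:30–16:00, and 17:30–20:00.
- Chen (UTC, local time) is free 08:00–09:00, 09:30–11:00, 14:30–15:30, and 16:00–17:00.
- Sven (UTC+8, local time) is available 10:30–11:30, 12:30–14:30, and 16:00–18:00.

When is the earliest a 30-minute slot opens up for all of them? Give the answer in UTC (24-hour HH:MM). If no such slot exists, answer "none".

Liang → UTC: 06:00–06:30, 09:00–15:00.
Priya → UTC: 04:00–05:30, 06:30–07:00, 07:30–08:00, 09:30–10:00, 11:30–14:00.
Chen → UTC: 08:00–09:00, 09:30–11:00, 14:30–15:30, 16:00–17:00.
Sven → UTC: 02:30–03:30, 04:30–06:30, 08:00–10:00.
Liang ∩ Priya: 09:30–10:00, 11:30–14:00.
Liang ∩ Priya ∩ Chen: 09:30–10:00.
Liang ∩ Priya ∩ Chen ∩ Sven: 09:30–10:00.
Windows ≥ 30 min: 09:30–10:00.
Earliest such window starts at 09:30.

09:30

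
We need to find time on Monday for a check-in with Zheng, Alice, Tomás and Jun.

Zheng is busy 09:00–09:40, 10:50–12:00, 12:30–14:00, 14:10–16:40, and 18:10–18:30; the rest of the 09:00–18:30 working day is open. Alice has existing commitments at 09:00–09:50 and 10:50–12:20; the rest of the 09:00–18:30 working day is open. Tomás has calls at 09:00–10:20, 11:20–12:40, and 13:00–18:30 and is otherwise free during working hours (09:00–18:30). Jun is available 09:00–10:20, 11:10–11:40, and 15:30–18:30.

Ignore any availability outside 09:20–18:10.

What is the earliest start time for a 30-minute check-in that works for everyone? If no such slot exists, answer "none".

none

Zheng free within 09:00–18:30: 09:40–10:50, 12:00–12:30, 14:00–14:10, 16:40–18:10.
Alice free within 09:00–18:30: 09:50–10:50, 12:20–18:30.
Tomás free within 09:00–18:30: 10:20–11:20, 12:40–13:00.
Zheng ∩ Alice: 09:50–10:50, 12:20–12:30, 14:00–14:10, 16:40–18:10.
Zheng ∩ Alice ∩ Tomás: 10:20–10:50.
Zheng ∩ Alice ∩ Tomás ∩ Jun: (none).
Restricted to 09:20–18:10: (none).
Windows ≥ 30 min: (none).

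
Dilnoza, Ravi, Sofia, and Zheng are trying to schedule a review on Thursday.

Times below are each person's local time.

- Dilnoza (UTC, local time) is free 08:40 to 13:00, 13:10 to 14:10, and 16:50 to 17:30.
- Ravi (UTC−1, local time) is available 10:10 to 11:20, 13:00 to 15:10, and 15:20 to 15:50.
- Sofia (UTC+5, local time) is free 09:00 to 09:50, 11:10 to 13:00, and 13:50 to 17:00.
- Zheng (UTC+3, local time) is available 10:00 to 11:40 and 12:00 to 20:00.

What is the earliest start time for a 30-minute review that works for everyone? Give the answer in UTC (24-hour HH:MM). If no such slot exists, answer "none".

11:10

Dilnoza → UTC: 08:40–13:00, 13:10–14:10, 16:50–17:30.
Ravi → UTC: 11:10–12:20, 14:00–16:10, 16:20–16:50.
Sofia → UTC: 04:00–04:50, 06:10–08:00, 08:50–12:00.
Zheng → UTC: 07:00–08:40, 09:00–17:00.
Dilnoza ∩ Ravi: 11:10–12:20, 14:00–14:10.
Dilnoza ∩ Ravi ∩ Sofia: 11:10–12:00.
Dilnoza ∩ Ravi ∩ Sofia ∩ Zheng: 11:10–12:00.
Windows ≥ 30 min: 11:10–12:00.
Earliest such window starts at 11:10.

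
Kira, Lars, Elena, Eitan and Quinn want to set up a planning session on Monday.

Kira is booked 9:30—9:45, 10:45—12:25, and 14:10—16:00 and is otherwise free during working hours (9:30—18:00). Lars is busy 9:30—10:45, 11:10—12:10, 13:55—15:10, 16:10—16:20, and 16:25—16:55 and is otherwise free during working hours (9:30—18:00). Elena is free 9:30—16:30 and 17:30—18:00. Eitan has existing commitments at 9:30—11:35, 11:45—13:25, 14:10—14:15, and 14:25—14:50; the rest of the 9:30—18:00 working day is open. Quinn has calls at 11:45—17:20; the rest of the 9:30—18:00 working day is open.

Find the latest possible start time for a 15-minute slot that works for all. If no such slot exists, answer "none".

Kira free within 09:30–18:00: 09:45–10:45, 12:25–14:10, 16:00–18:00.
Lars free within 09:30–18:00: 10:45–11:10, 12:10–13:55, 15:10–16:10, 16:20–16:25, 16:55–18:00.
Eitan free within 09:30–18:00: 11:35–11:45, 13:25–14:10, 14:15–14:25, 14:50–18:00.
Quinn free within 09:30–18:00: 09:30–11:45, 17:20–18:00.
Kira ∩ Lars: 12:25–13:55, 16:00–16:10, 16:20–16:25, 16:55–18:00.
Kira ∩ Lars ∩ Elena: 12:25–13:55, 16:00–16:10, 16:20–16:25, 17:30–18:00.
Kira ∩ Lars ∩ Elena ∩ Eitan: 13:25–13:55, 16:00–16:10, 16:20–16:25, 17:30–18:00.
Kira ∩ Lars ∩ Elena ∩ Eitan ∩ Quinn: 17:30–18:00.
Windows ≥ 15 min: 17:30–18:00.
Latest start in the last window 17:30–18:00 is 18:00 − 15 min = 17:45.

17:45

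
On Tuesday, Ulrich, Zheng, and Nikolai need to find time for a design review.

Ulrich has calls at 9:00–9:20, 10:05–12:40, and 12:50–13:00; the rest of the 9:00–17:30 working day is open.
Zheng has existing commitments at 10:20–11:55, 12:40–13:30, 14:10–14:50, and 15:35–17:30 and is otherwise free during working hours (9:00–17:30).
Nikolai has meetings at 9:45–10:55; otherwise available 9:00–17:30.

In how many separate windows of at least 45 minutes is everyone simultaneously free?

1

Ulrich free within 09:00–17:30: 09:20–10:05, 12:40–12:50, 13:00–17:30.
Zheng free within 09:00–17:30: 09:00–10:20, 11:55–12:40, 13:30–14:10, 14:50–15:35.
Nikolai free within 09:00–17:30: 09:00–09:45, 10:55–17:30.
Ulrich ∩ Zheng: 09:20–10:05, 13:30–14:10, 14:50–15:35.
Ulrich ∩ Zheng ∩ Nikolai: 09:20–09:45, 13:30–14:10, 14:50–15:35.
Windows ≥ 45 min: 14:50–15:35.
That's 1 window.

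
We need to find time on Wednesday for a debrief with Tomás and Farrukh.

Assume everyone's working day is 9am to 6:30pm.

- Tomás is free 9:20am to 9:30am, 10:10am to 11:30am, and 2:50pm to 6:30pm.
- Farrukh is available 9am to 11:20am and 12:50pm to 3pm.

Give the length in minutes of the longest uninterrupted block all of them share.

Tomás ∩ Farrukh: 09:20–09:30, 10:10–11:20, 14:50–15:00.
Common window lengths: 10, 70, 10 min; longest is 70.

70 minutes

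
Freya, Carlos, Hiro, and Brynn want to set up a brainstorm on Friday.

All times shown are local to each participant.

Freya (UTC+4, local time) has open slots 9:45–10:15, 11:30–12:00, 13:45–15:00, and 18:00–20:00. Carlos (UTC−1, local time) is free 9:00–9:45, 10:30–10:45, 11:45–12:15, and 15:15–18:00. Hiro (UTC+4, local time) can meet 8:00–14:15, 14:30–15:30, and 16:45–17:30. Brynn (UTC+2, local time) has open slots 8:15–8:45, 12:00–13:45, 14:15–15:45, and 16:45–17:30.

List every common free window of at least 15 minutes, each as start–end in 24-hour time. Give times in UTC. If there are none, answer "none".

10:00–10:15, 10:30–10:45

Freya → UTC: 05:45–06:15, 07:30–08:00, 09:45–11:00, 14:00–16:00.
Carlos → UTC: 10:00–10:45, 11:30–11:45, 12:45–13:15, 16:15–19:00.
Hiro → UTC: 04:00–10:15, 10:30–11:30, 12:45–13:30.
Brynn → UTC: 06:15–06:45, 10:00–11:45, 12:15–13:45, 14:45–15:30.
Freya ∩ Carlos: 10:00–10:45.
Freya ∩ Carlos ∩ Hiro: 10:00–10:15, 10:30–10:45.
Freya ∩ Carlos ∩ Hiro ∩ Brynn: 10:00–10:15, 10:30–10:45.
Windows ≥ 15 min: 10:00–10:15, 10:30–10:45.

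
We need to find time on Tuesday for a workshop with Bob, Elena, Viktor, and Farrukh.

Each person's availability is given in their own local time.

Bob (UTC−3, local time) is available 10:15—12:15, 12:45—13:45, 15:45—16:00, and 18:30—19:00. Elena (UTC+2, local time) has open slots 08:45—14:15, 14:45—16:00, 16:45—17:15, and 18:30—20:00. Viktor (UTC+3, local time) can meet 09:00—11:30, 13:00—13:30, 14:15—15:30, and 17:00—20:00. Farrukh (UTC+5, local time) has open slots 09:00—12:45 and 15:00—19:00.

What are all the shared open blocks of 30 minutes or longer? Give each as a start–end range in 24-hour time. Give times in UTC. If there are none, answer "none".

Bob → UTC: 13:15–15:15, 15:45–16:45, 18:45–19:00, 21:30–22:00.
Elena → UTC: 06:45–12:15, 12:45–14:00, 14:45–15:15, 16:30–18:00.
Viktor → UTC: 06:00–08:30, 10:00–10:30, 11:15–12:30, 14:00–17:00.
Farrukh → UTC: 04:00–07:45, 10:00–14:00.
Bob ∩ Elena: 13:15–14:00, 14:45–15:15, 16:30–16:45.
Bob ∩ Elena ∩ Viktor: 14:45–15:15, 16:30–16:45.
Bob ∩ Elena ∩ Viktor ∩ Farrukh: (none).
Windows ≥ 30 min: (none).

none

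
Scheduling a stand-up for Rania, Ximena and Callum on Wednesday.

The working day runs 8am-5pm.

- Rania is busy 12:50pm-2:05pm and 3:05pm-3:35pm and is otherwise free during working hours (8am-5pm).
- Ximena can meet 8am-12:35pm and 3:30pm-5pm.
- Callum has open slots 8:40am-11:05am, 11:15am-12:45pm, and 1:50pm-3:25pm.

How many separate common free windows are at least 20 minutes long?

Rania free within 08:00–17:00: 08:00–12:50, 14:05–15:05, 15:35–17:00.
Rania ∩ Ximena: 08:00–12:35, 15:35–17:00.
Rania ∩ Ximena ∩ Callum: 08:40–11:05, 11:15–12:35.
Windows ≥ 20 min: 08:40–11:05, 11:15–12:35.
That's 2 windows.

2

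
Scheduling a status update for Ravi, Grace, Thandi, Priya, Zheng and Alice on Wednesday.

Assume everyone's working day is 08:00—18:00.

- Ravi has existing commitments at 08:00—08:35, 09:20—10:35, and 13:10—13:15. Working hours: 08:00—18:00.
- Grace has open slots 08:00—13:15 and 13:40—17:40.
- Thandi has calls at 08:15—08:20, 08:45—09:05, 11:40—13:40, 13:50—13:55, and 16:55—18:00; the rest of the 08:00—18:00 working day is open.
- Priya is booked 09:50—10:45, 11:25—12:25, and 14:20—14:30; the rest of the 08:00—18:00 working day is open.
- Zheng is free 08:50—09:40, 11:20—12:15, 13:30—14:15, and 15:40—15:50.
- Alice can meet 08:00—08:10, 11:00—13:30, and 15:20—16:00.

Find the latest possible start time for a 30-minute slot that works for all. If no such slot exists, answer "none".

Ravi free within 08:00–18:00: 08:35–09:20, 10:35–13:10, 13:15–18:00.
Thandi free within 08:00–18:00: 08:00–08:15, 08:20–08:45, 09:05–11:40, 13:40–13:50, 13:55–16:55.
Priya free within 08:00–18:00: 08:00–09:50, 10:45–11:25, 12:25–14:20, 14:30–18:00.
Ravi ∩ Grace: 08:35–09:20, 10:35–13:10, 13:40–17:40.
Ravi ∩ Grace ∩ Thandi: 08:35–08:45, 09:05–09:20, 10:35–11:40, 13:40–13:50, 13:55–16:55.
Ravi ∩ Grace ∩ Thandi ∩ Priya: 08:35–08:45, 09:05–09:20, 10:45–11:25, 13:40–13:50, 13:55–14:20, 14:30–16:55.
Ravi ∩ Grace ∩ Thandi ∩ Priya ∩ Zheng: 09:05–09:20, 11:20–11:25, 13:40–13:50, 13:55–14:15, 15:40–15:50.
Ravi ∩ Grace ∩ Thandi ∩ Priya ∩ Zheng ∩ Alice: 11:20–11:25, 15:40–15:50.
Windows ≥ 30 min: (none).

none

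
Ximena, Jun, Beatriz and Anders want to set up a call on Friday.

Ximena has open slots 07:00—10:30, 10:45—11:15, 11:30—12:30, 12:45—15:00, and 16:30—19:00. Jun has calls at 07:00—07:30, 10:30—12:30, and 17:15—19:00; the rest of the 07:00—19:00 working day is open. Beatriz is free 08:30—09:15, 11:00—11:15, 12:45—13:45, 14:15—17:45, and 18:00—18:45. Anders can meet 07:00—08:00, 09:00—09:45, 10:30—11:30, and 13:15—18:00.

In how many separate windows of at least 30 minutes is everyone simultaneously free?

3

Jun free within 07:00–19:00: 07:30–10:30, 12:30–17:15.
Ximena ∩ Jun: 07:30–10:30, 12:45–15:00, 16:30–17:15.
Ximena ∩ Jun ∩ Beatriz: 08:30–09:15, 12:45–13:45, 14:15–15:00, 16:30–17:15.
Ximena ∩ Jun ∩ Beatriz ∩ Anders: 09:00–09:15, 13:15–13:45, 14:15–15:00, 16:30–17:15.
Windows ≥ 30 min: 13:15–13:45, 14:15–15:00, 16:30–17:15.
That's 3 windows.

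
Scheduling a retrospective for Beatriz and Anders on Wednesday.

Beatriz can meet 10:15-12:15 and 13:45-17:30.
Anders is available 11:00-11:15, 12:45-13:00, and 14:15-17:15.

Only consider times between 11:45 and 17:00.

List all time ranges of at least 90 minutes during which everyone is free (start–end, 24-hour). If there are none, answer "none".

14:15–17:00

Beatriz ∩ Anders: 11:00–11:15, 14:15–17:15.
Restricted to 11:45–17:00: 14:15–17:00.
Windows ≥ 90 min: 14:15–17:00.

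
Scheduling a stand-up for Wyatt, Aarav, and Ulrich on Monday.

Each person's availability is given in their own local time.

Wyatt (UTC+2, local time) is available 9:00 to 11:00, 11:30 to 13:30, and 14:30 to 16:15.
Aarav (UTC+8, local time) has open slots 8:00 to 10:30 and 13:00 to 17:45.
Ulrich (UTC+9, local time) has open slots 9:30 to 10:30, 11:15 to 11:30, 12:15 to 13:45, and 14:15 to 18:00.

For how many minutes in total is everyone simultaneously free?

Wyatt → UTC: 07:00–09:00, 09:30–11:30, 12:30–14:15.
Aarav → UTC: 00:00–02:30, 05:00–09:45.
Ulrich → UTC: 00:30–01:30, 02:15–02:30, 03:15–04:45, 05:15–09:00.
Wyatt ∩ Aarav: 07:00–09:00, 09:30–09:45.
Wyatt ∩ Aarav ∩ Ulrich: 07:00–09:00.
Total common minutes: 120.

120 minutes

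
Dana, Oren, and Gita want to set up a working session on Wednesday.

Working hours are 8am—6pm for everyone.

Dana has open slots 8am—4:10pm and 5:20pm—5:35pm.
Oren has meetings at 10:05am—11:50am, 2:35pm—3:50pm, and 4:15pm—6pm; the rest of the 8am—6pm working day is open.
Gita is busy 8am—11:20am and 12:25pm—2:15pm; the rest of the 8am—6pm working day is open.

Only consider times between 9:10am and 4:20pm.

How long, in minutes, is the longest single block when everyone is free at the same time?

Oren free within 08:00–18:00: 08:00–10:05, 11:50–14:35, 15:50–16:15.
Gita free within 08:00–18:00: 11:20–12:25, 14:15–18:00.
Dana ∩ Oren: 08:00–10:05, 11:50–14:35, 15:50–16:10.
Dana ∩ Oren ∩ Gita: 11:50–12:25, 14:15–14:35, 15:50–16:10.
Restricted to 09:10–16:20: 11:50–12:25, 14:15–14:35, 15:50–16:10.
Common window lengths: 35, 20, 20 min; longest is 35.

35 minutes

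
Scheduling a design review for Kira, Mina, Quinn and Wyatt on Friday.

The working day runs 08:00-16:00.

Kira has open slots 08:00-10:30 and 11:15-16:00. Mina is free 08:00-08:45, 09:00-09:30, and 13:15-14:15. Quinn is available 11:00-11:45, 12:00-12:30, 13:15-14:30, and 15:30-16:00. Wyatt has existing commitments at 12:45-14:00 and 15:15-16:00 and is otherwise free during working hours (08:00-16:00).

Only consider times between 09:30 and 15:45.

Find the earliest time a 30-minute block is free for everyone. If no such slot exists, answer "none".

none

Wyatt free within 08:00–16:00: 08:00–12:45, 14:00–15:15.
Kira ∩ Mina: 08:00–08:45, 09:00–09:30, 13:15–14:15.
Kira ∩ Mina ∩ Quinn: 13:15–14:15.
Kira ∩ Mina ∩ Quinn ∩ Wyatt: 14:00–14:15.
Restricted to 09:30–15:45: 14:00–14:15.
Windows ≥ 30 min: (none).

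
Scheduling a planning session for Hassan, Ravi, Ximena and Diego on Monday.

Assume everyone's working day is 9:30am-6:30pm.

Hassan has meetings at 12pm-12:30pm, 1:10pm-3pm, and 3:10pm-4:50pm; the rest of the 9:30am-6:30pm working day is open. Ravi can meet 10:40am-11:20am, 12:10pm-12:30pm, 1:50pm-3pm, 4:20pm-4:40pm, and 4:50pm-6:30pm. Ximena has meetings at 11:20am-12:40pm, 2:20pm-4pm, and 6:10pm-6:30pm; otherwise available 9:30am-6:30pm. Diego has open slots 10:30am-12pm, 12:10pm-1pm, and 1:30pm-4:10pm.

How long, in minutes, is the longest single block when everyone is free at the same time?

40 minutes

Hassan free within 09:30–18:30: 09:30–12:00, 12:30–13:10, 15:00–15:10, 16:50–18:30.
Ximena free within 09:30–18:30: 09:30–11:20, 12:40–14:20, 16:00–18:10.
Hassan ∩ Ravi: 10:40–11:20, 16:50–18:30.
Hassan ∩ Ravi ∩ Ximena: 10:40–11:20, 16:50–18:10.
Hassan ∩ Ravi ∩ Ximena ∩ Diego: 10:40–11:20.
Single common window of 40 minutes.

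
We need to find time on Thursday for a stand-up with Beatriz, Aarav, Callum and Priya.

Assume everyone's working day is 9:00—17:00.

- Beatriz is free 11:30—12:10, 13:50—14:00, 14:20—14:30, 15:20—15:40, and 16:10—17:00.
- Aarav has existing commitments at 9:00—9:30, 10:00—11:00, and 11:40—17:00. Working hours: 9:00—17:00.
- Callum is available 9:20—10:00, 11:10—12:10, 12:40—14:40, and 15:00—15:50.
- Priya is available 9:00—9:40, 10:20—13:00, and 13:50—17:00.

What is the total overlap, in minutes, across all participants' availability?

10 minutes

Aarav free within 09:00–17:00: 09:30–10:00, 11:00–11:40.
Beatriz ∩ Aarav: 11:30–11:40.
Beatriz ∩ Aarav ∩ Callum: 11:30–11:40.
Beatriz ∩ Aarav ∩ Callum ∩ Priya: 11:30–11:40.
Total common minutes: 10.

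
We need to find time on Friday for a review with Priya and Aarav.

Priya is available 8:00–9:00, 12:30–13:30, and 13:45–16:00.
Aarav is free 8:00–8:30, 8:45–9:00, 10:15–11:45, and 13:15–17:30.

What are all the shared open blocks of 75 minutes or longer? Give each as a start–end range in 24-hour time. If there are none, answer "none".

13:45–16:00

Priya ∩ Aarav: 08:00–08:30, 08:45–09:00, 13:15–13:30, 13:45–16:00.
Windows ≥ 75 min: 13:45–16:00.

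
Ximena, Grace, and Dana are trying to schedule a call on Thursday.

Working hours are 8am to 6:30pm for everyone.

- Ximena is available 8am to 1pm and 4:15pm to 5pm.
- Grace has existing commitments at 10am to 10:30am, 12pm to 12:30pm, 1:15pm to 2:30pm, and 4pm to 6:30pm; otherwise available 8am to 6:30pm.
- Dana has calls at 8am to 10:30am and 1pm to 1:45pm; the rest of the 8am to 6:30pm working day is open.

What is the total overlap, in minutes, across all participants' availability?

120 minutes

Grace free within 08:00–18:30: 08:00–10:00, 10:30–12:00, 12:30–13:15, 14:30–16:00.
Dana free within 08:00–18:30: 10:30–13:00, 13:45–18:30.
Ximena ∩ Grace: 08:00–10:00, 10:30–12:00, 12:30–13:00.
Ximena ∩ Grace ∩ Dana: 10:30–12:00, 12:30–13:00.
Total common minutes: 90 + 30 = 120.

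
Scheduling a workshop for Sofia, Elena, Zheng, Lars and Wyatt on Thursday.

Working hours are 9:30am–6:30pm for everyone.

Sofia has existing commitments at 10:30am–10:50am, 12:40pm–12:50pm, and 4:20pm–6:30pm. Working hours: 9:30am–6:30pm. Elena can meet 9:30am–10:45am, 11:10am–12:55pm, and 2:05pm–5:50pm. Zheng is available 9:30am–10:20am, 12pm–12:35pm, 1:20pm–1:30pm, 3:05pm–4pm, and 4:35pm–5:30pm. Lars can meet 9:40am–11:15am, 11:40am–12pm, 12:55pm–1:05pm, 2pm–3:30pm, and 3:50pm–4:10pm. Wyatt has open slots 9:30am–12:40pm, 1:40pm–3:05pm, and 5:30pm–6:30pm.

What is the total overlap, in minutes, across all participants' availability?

Sofia free within 09:30–18:30: 09:30–10:30, 10:50–12:40, 12:50–16:20.
Sofia ∩ Elena: 09:30–10:30, 11:10–12:40, 12:50–12:55, 14:05–16:20.
Sofia ∩ Elena ∩ Zheng: 09:30–10:20, 12:00–12:35, 15:05–16:00.
Sofia ∩ Elena ∩ Zheng ∩ Lars: 09:40–10:20, 15:05–15:30, 15:50–16:00.
Sofia ∩ Elena ∩ Zheng ∩ Lars ∩ Wyatt: 09:40–10:20.
Total common minutes: 40.

40 minutes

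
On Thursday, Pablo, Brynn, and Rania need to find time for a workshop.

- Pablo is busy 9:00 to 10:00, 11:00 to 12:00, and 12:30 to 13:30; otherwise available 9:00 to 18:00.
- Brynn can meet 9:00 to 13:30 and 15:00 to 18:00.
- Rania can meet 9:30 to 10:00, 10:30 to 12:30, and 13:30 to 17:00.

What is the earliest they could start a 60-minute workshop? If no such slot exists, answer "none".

Pablo free within 09:00–18:00: 10:00–11:00, 12:00–12:30, 13:30–18:00.
Pablo ∩ Brynn: 10:00–11:00, 12:00–12:30, 15:00–18:00.
Pablo ∩ Brynn ∩ Rania: 10:30–11:00, 12:00–12:30, 15:00–17:00.
Windows ≥ 60 min: 15:00–17:00.
Earliest such window starts at 15:00.

15:00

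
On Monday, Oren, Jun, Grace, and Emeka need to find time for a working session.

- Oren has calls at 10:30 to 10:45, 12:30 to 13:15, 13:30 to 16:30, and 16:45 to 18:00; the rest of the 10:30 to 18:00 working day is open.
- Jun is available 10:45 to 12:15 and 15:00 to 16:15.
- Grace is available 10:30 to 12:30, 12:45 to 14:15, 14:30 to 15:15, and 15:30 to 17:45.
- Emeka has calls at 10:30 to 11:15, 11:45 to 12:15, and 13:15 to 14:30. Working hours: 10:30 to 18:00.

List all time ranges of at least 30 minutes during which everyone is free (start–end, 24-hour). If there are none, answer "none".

Oren free within 10:30–18:00: 10:45–12:30, 13:15–13:30, 16:30–16:45.
Emeka free within 10:30–18:00: 11:15–11:45, 12:15–13:15, 14:30–18:00.
Oren ∩ Jun: 10:45–12:15.
Oren ∩ Jun ∩ Grace: 10:45–12:15.
Oren ∩ Jun ∩ Grace ∩ Emeka: 11:15–11:45.
Windows ≥ 30 min: 11:15–11:45.

11:15–11:45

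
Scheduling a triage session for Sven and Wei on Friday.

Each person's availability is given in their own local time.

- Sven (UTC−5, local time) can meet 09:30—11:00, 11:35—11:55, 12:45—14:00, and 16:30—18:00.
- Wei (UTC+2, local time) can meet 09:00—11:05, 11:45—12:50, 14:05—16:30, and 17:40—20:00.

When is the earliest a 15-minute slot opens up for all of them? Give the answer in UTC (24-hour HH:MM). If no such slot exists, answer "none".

Sven → UTC: 14:30–16:00, 16:35–16:55, 17:45–19:00, 21:30–23:00.
Wei → UTC: 07:00–09:05, 09:45–10:50, 12:05–14:30, 15:40–18:00.
Sven ∩ Wei: 15:40–16:00, 16:35–16:55, 17:45–18:00.
Windows ≥ 15 min: 15:40–16:00, 16:35–16:55, 17:45–18:00.
Earliest such window starts at 15:40.

15:40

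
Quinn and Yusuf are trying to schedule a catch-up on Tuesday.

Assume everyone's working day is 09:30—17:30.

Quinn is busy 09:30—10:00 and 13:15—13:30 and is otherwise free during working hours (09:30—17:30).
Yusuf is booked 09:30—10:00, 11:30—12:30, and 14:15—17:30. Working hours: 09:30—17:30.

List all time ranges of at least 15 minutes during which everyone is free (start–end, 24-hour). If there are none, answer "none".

Quinn free within 09:30–17:30: 10:00–13:15, 13:30–17:30.
Yusuf free within 09:30–17:30: 10:00–11:30, 12:30–14:15.
Quinn ∩ Yusuf: 10:00–11:30, 12:30–13:15, 13:30–14:15.
Windows ≥ 15 min: 10:00–11:30, 12:30–13:15, 13:30–14:15.

10:00–11:30, 12:30–13:15, 13:30–14:15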